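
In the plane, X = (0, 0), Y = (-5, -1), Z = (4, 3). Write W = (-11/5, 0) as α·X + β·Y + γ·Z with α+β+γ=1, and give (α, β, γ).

(1/5, 3/5, 1/5)

Signed area of the reference triangle: [XYZ] = ½·(0·(-1−3) + (-5)·(3−0) + 4·(0−(-1))) = ½·(0 − 15 + 4) = -11/2.
[WYZ] = ½·((-11/5)·(-1−3) + (-5)·(3−0) + 4·(0−(-1))) = ½·(44/5 − 15 + 4) = -11/10, so the X-coordinate is (-11/10)/(-11/2) = 1/5.
[XWZ] = ½·(0·(0−3) + (-11/5)·(3−0) + 4·(0−0)) = ½·(0 − 33/5 + 0) = -33/10, so the Y-coordinate is 3/5.
[XYW] = ½·(0·(-1−0) + (-5)·(0−0) + (-11/5)·(0−(-1))) = ½·(0 + 0 − 11/5) = -11/10, so the Z-coordinate is 1/5.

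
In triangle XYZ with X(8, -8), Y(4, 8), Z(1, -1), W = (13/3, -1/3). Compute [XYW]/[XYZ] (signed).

1/3

[XYZ] = ½·(8·(8−(-1)) + 4·(-1−(-8)) + 1·(-8−8)) = ½·(72 + 28 − 16) = 42.
[XYW] = ½·(8·(8−(-1/3)) + 4·(-1/3−(-8)) + (13/3)·(-8−8)) = ½·(200/3 + 92/3 − 208/3) = 14, so the ratio is 14/42 = 1/3.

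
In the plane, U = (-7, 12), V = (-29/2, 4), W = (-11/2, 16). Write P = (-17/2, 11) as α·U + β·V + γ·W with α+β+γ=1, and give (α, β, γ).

Signed area of the reference triangle: [UVW] = ½·((-7)·(4−16) + (-29/2)·(16−12) + (-11/2)·(12−4)) = ½·(84 − 58 − 44) = -9.
[PVW] = ½·((-17/2)·(4−16) + (-29/2)·(16−11) + (-11/2)·(11−4)) = ½·(102 − 145/2 − 77/2) = -9/2, so the U-coordinate is (-9/2)/(-9) = 1/2.
[UPW] = ½·((-7)·(11−16) + (-17/2)·(16−12) + (-11/2)·(12−11)) = ½·(35 − 34 − 11/2) = -9/4, so the V-coordinate is 1/4.
[UVP] = ½·((-7)·(4−11) + (-29/2)·(11−12) + (-17/2)·(12−4)) = ½·(49 + 29/2 − 68) = -9/4, so the W-coordinate is 1/4.

(1/2, 1/4, 1/4)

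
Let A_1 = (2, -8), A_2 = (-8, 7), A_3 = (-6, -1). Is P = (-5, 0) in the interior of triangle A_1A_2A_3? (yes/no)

yes

Barycentric coordinates of P: (1/5, 3/10, 1/2).
The three coordinates are positive, positive, positive; a point is interior exactly when all three are positive.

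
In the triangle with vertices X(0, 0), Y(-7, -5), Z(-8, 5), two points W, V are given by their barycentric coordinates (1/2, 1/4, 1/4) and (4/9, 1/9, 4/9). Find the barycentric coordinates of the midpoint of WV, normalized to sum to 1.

(17/36, 13/72, 25/72)

Since both coordinate triples sum to 1, the midpoint's barycentrics are the componentwise average.
(1/2+4/9)/2 = 17/36; similarly 13/72 and 25/72.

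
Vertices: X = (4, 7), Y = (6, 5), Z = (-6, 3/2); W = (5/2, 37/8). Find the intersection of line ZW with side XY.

Barycentric coordinates of W with respect to XYZ: (1/4, 1/2, 1/4).
On side XY the Z-coordinate is zero; dropping W's Z-weight 1/4 and renormalizing the remaining 1/4 : 1/2 gives weights 1/3, 2/3 on X, Y.
V = (1/3)·(4, 7) + (2/3)·(6, 5) = (16/3, 17/3).

(16/3, 17/3)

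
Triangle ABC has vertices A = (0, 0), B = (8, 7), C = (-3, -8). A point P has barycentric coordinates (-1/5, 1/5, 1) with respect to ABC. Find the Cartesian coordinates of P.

(-7/5, -33/5)

P = (-1/5)·A + (1/5)·B + 1·C.
x-coordinate: (-1/5)·0 + (1/5)·8 + 1·(-3) = -7/5.
y-coordinate: (-1/5)·0 + (1/5)·7 + 1·(-8) = -33/5.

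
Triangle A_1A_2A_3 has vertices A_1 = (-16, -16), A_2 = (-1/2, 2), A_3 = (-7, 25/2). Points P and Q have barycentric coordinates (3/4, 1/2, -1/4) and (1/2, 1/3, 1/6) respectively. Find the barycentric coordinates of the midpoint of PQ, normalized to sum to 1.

Since both coordinate triples sum to 1, the midpoint's barycentrics are the componentwise average.
(3/4+1/2)/2 = 5/8; similarly 5/12 and -1/24.

(5/8, 5/12, -1/24)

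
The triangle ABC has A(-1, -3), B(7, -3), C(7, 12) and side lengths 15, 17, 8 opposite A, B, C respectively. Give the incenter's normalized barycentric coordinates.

(3/8, 17/40, 1/5)

The incenter has barycentric coordinates proportional to the opposite side lengths: (15 : 17 : 8).
Normalizing by 15+17+8 = 40 gives (3/8, 17/40, 1/5).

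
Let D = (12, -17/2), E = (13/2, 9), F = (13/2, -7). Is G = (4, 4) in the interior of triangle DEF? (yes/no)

Barycentric coordinates of G: (-5/11, 227/352, 285/352).
The three coordinates are negative, positive, positive; a point is interior exactly when all three are positive.

no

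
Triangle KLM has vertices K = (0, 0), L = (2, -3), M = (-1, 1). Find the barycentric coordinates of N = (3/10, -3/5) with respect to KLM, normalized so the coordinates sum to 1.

(2/5, 3/10, 3/10)

Signed area of the reference triangle: [KLM] = ½·(0·(-3−1) + 2·(1−0) + (-1)·(0−(-3))) = ½·(0 + 2 − 3) = -1/2.
[NLM] = ½·((3/10)·(-3−1) + 2·(1−(-3/5)) + (-1)·(-3/5−(-3))) = ½·(-6/5 + 16/5 − 12/5) = -1/5, so the K-coordinate is (-1/5)/(-1/2) = 2/5.
[KNM] = ½·(0·(-3/5−1) + (3/10)·(1−0) + (-1)·(0−(-3/5))) = ½·(0 + 3/10 − 3/5) = -3/20, so the L-coordinate is 3/10.
[KLN] = ½·(0·(-3−(-3/5)) + 2·(-3/5−0) + (3/10)·(0−(-3))) = ½·(0 − 6/5 + 9/10) = -3/20, so the M-coordinate is 3/10.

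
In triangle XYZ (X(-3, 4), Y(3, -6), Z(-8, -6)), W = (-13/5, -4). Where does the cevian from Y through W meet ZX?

Barycentric coordinates of W with respect to XYZ: (1/5, 2/5, 2/5).
On side ZX the Y-coordinate is zero; dropping W's Y-weight 2/5 and renormalizing the remaining 2/5 : 1/5 gives weights 2/3, 1/3 on Z, X.
V = (2/3)·(-8, -6) + (1/3)·(-3, 4) = (-19/3, -8/3).

(-19/3, -8/3)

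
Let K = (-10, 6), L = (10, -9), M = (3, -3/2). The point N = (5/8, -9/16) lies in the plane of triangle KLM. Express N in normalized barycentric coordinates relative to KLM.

(1/4, 1/8, 5/8)

Signed area of the reference triangle: [KLM] = ½·((-10)·(-9−(-3/2)) + 10·(-3/2−6) + 3·(6−(-9))) = ½·(75 − 75 + 45) = 45/2.
[NLM] = ½·((5/8)·(-9−(-3/2)) + 10·(-3/2−(-9/16)) + 3·(-9/16−(-9))) = ½·(-75/16 − 75/8 + 405/16) = 45/8, so the K-coordinate is (45/8)/(45/2) = 1/4.
[KNM] = ½·((-10)·(-9/16−(-3/2)) + (5/8)·(-3/2−6) + 3·(6−(-9/16))) = ½·(-75/8 − 75/16 + 315/16) = 45/16, so the L-coordinate is 1/8.
[KLN] = ½·((-10)·(-9−(-9/16)) + 10·(-9/16−6) + (5/8)·(6−(-9))) = ½·(675/8 − 525/8 + 75/8) = 225/16, so the M-coordinate is 5/8.
Check: 1/4 + 1/8 + 5/8 = 1.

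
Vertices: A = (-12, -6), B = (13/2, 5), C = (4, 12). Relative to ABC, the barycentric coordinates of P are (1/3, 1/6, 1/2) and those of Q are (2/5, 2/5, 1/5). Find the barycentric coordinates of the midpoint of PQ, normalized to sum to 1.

Since both coordinate triples sum to 1, the midpoint's barycentrics are the componentwise average.
(1/3+2/5)/2 = 11/30; similarly 17/60 and 7/20.

(11/30, 17/60, 7/20)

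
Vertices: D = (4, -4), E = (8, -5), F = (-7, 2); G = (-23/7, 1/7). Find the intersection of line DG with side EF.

(-9/2, 5/6)

Barycentric coordinates of G with respect to DEF: (1/7, 1/7, 5/7).
On side EF the D-coordinate is zero; dropping G's D-weight 1/7 and renormalizing the remaining 1/7 : 5/7 gives weights 1/6, 5/6 on E, F.
H = (1/6)·(8, -5) + (5/6)·(-7, 2) = (-9/2, 5/6).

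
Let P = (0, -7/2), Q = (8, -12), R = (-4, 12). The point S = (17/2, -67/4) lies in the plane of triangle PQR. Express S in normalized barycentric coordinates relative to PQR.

Signed area of the reference triangle: [PQR] = ½·(0·(-12−12) + 8·(12−(-7/2)) + (-4)·(-7/2−(-12))) = ½·(0 + 124 − 34) = 45.
[SQR] = ½·((17/2)·(-12−12) + 8·(12−(-67/4)) + (-4)·(-67/4−(-12))) = ½·(-204 + 230 + 19) = 45/2, so the P-coordinate is (45/2)/45 = 1/2.
[PSR] = ½·(0·(-67/4−12) + (17/2)·(12−(-7/2)) + (-4)·(-7/2−(-67/4))) = ½·(0 + 527/4 − 53) = 315/8, so the Q-coordinate is 7/8.
[PQS] = ½·(0·(-12−(-67/4)) + 8·(-67/4−(-7/2)) + (17/2)·(-7/2−(-12))) = ½·(0 − 106 + 289/4) = -135/8, so the R-coordinate is -3/8.

(1/2, 7/8, -3/8)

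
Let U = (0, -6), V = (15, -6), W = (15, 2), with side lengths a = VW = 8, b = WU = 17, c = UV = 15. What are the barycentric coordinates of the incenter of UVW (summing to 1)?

(1/5, 17/40, 3/8)

The incenter has barycentric coordinates proportional to the opposite side lengths: (8 : 17 : 15).
Normalizing by 8+17+15 = 40 gives (1/5, 17/40, 3/8).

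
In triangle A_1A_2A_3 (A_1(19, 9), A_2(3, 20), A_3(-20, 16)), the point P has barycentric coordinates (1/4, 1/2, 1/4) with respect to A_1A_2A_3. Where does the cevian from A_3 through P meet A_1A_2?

(25/3, 49/3)

Line A_3P meets A_1A_2 where the A_3-coordinate vanishes; zeroing P's A_3-weight and renormalizing leaves A_1, A_2-weights 1/4 : 1/2 → (1/3, 2/3).
So Q = (1/3)·A_1 + (2/3)·A_2 = (25/3, 49/3).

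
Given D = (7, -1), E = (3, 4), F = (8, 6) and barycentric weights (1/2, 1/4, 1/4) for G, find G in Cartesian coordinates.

G = (1/2)·D + (1/4)·E + (1/4)·F.
x-coordinate: (1/2)·7 + (1/4)·3 + (1/4)·8 = 25/4.
y-coordinate: (1/2)·(-1) + (1/4)·4 + (1/4)·6 = 2.

(25/4, 2)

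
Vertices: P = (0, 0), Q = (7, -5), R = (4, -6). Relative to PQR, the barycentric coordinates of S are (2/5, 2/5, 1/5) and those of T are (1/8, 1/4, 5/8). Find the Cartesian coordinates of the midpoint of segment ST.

Barycentric coordinates of the midpoint are the average: (21/80, 13/40, 33/80).
Converting: (21/80)·P + (13/40)·Q + (33/80)·R = (157/40, -41/10).

(157/40, -41/10)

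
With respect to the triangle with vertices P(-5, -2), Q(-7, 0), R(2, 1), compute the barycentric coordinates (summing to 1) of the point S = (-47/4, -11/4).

(1, 3/4, -3/4)

Signed area of the reference triangle: [PQR] = ½·((-5)·(0−1) + (-7)·(1−(-2)) + 2·(-2−0)) = ½·(5 − 21 − 4) = -10.
[SQR] = ½·((-47/4)·(0−1) + (-7)·(1−(-11/4)) + 2·(-11/4−0)) = ½·(47/4 − 105/4 − 11/2) = -10, so the P-coordinate is (-10)/(-10) = 1.
[PSR] = ½·((-5)·(-11/4−1) + (-47/4)·(1−(-2)) + 2·(-2−(-11/4))) = ½·(75/4 − 141/4 + 3/2) = -15/2, so the Q-coordinate is 3/4.
[PQS] = ½·((-5)·(0−(-11/4)) + (-7)·(-11/4−(-2)) + (-47/4)·(-2−0)) = ½·(-55/4 + 21/4 + 47/2) = 15/2, so the R-coordinate is -3/4.
Check: 1 + 3/4 − 3/4 = 1.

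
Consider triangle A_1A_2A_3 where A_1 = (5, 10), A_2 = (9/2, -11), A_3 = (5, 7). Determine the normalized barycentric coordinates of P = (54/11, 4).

(1/11, 2/11, 8/11)

Signed area of the reference triangle: [A_1A_2A_3] = ½·(5·(-11−7) + (9/2)·(7−10) + 5·(10−(-11))) = ½·(-90 − 27/2 + 105) = 3/4.
[PA_2A_3] = ½·((54/11)·(-11−7) + (9/2)·(7−4) + 5·(4−(-11))) = ½·(-972/11 + 27/2 + 75) = 3/44, so the A_1-coordinate is (3/44)/(3/4) = 1/11.
[A_1PA_3] = ½·(5·(4−7) + (54/11)·(7−10) + 5·(10−4)) = ½·(-15 − 162/11 + 30) = 3/22, so the A_2-coordinate is 2/11.
[A_1A_2P] = ½·(5·(-11−4) + (9/2)·(4−10) + (54/11)·(10−(-11))) = ½·(-75 − 27 + 1134/11) = 6/11, so the A_3-coordinate is 8/11.
Check: 1/11 + 2/11 + 8/11 = 1.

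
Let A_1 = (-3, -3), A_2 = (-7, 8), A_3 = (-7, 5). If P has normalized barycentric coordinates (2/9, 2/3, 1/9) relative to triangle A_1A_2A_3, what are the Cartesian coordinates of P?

P = (2/9)·A_1 + (2/3)·A_2 + (1/9)·A_3.
x-coordinate: (2/9)·(-3) + (2/3)·(-7) + (1/9)·(-7) = -55/9.
y-coordinate: (2/9)·(-3) + (2/3)·8 + (1/9)·5 = 47/9.

(-55/9, 47/9)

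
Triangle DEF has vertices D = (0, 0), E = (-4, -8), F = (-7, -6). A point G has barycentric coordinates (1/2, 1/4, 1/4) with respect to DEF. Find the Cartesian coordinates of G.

G = (1/2)·D + (1/4)·E + (1/4)·F.
x-coordinate: (1/2)·0 + (1/4)·(-4) + (1/4)·(-7) = -11/4.
y-coordinate: (1/2)·0 + (1/4)·(-8) + (1/4)·(-6) = -7/2.

(-11/4, -7/2)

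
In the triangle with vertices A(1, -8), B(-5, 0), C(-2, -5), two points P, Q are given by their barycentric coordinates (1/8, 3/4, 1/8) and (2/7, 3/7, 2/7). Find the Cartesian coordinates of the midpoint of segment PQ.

Barycentric coordinates of the midpoint are the average: (23/112, 33/56, 23/112).
Converting: (23/112)·A + (33/56)·B + (23/112)·C = (-353/112, -299/112).

(-353/112, -299/112)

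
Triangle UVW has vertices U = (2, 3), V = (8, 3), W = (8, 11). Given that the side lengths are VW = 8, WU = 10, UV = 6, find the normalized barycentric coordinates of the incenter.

(1/3, 5/12, 1/4)

The incenter has barycentric coordinates proportional to the opposite side lengths: (8 : 10 : 6).
Normalizing by 8+10+6 = 24 gives (1/3, 5/12, 1/4).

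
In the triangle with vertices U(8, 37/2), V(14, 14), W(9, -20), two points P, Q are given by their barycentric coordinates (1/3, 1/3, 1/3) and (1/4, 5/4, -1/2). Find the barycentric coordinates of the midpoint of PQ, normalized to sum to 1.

Since both coordinate triples sum to 1, the midpoint's barycentrics are the componentwise average.
(1/3+1/4)/2 = 7/24; similarly 19/24 and -1/12.

(7/24, 19/24, -1/12)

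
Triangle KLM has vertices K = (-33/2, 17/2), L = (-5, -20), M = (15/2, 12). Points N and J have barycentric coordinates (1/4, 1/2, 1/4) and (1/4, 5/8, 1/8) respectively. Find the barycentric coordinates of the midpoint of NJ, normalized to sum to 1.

Since both coordinate triples sum to 1, the midpoint's barycentrics are the componentwise average.
(1/4+1/4)/2 = 1/4; similarly 9/16 and 3/16.

(1/4, 9/16, 3/16)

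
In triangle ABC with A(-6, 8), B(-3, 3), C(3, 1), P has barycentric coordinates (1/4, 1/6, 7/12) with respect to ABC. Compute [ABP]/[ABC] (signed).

The signed ratio [ABP]/[ABC] equals the barycentric coordinate of P at vertex C, which is 7/12.

7/12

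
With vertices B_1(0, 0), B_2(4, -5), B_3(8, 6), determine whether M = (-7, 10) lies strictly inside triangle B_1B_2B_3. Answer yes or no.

no

Barycentric coordinates of M: (181/64, -61/32, 5/64).
The three coordinates are positive, negative, positive; a point is interior exactly when all three are positive.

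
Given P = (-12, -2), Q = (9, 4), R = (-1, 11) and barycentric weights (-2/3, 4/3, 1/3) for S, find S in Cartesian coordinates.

(59/3, 31/3)

S = (-2/3)·P + (4/3)·Q + (1/3)·R.
x-coordinate: (-2/3)·(-12) + (4/3)·9 + (1/3)·(-1) = 59/3.
y-coordinate: (-2/3)·(-2) + (4/3)·4 + (1/3)·11 = 31/3.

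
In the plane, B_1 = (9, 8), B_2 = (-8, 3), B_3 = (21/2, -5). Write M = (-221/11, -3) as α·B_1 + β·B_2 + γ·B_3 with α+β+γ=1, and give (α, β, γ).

Signed area of the reference triangle: [B_1B_2B_3] = ½·(9·(3−(-5)) + (-8)·(-5−8) + (21/2)·(8−3)) = ½·(72 + 104 + 105/2) = 457/4.
[MB_2B_3] = ½·((-221/11)·(3−(-5)) + (-8)·(-5−(-3)) + (21/2)·(-3−3)) = ½·(-1768/11 + 16 − 63) = -2285/22, so the B_1-coordinate is (-2285/22)/(457/4) = -10/11.
[B_1MB_3] = ½·(9·(-3−(-5)) + (-221/11)·(-5−8) + (21/2)·(8−(-3))) = ½·(18 + 2873/11 + 231/2) = 8683/44, so the B_2-coordinate is 19/11.
[B_1B_2M] = ½·(9·(3−(-3)) + (-8)·(-3−8) + (-221/11)·(8−3)) = ½·(54 + 88 − 1105/11) = 457/22, so the B_3-coordinate is 2/11.

(-10/11, 19/11, 2/11)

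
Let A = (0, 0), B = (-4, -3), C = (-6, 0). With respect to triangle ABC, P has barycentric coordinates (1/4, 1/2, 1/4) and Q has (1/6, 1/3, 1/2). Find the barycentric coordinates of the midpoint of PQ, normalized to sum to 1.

(5/24, 5/12, 3/8)

Since both coordinate triples sum to 1, the midpoint's barycentrics are the componentwise average.
(1/4+1/6)/2 = 5/24; similarly 5/12 and 3/8.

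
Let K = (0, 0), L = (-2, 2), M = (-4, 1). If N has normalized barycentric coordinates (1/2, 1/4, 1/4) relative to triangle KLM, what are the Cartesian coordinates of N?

(-3/2, 3/4)

N = (1/2)·K + (1/4)·L + (1/4)·M.
x-coordinate: (1/2)·0 + (1/4)·(-2) + (1/4)·(-4) = -3/2.
y-coordinate: (1/2)·0 + (1/4)·2 + (1/4)·1 = 3/4.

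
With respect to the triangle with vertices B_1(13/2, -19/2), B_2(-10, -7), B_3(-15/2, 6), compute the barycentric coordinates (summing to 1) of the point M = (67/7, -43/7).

(8/7, -3/7, 2/7)

Signed area of the reference triangle: [B_1B_2B_3] = ½·((13/2)·(-7−6) + (-10)·(6−(-19/2)) + (-15/2)·(-19/2−(-7))) = ½·(-169/2 − 155 + 75/4) = -883/8.
[MB_2B_3] = ½·((67/7)·(-7−6) + (-10)·(6−(-43/7)) + (-15/2)·(-43/7−(-7))) = ½·(-871/7 − 850/7 − 45/7) = -883/7, so the B_1-coordinate is (-883/7)/(-883/8) = 8/7.
[B_1MB_3] = ½·((13/2)·(-43/7−6) + (67/7)·(6−(-19/2)) + (-15/2)·(-19/2−(-43/7))) = ½·(-1105/14 + 2077/14 + 705/28) = 2649/56, so the B_2-coordinate is -3/7.
[B_1B_2M] = ½·((13/2)·(-7−(-43/7)) + (-10)·(-43/7−(-19/2)) + (67/7)·(-19/2−(-7))) = ½·(-39/7 − 235/7 − 335/14) = -883/28, so the B_3-coordinate is 2/7.
Check: 8/7 − 3/7 + 2/7 = 1.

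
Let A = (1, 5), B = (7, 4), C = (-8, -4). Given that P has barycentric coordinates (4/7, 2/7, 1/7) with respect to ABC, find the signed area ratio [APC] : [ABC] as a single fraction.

2/7

The signed ratio [APC]/[ABC] equals the barycentric coordinate of P at vertex B, which is 2/7.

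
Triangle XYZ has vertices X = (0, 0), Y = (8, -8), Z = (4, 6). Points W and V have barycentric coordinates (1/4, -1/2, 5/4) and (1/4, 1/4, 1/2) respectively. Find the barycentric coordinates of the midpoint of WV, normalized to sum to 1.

(1/4, -1/8, 7/8)

Since both coordinate triples sum to 1, the midpoint's barycentrics are the componentwise average.
(1/4+1/4)/2 = 1/4; similarly -1/8 and 7/8.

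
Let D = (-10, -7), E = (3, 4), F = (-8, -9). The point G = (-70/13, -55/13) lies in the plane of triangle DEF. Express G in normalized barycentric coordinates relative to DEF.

Signed area of the reference triangle: [DEF] = ½·((-10)·(4−(-9)) + 3·(-9−(-7)) + (-8)·(-7−4)) = ½·(-130 − 6 + 88) = -24.
[GEF] = ½·((-70/13)·(4−(-9)) + 3·(-9−(-55/13)) + (-8)·(-55/13−4)) = ½·(-70 − 186/13 + 856/13) = -120/13, so the D-coordinate is (-120/13)/(-24) = 5/13.
[DGF] = ½·((-10)·(-55/13−(-9)) + (-70/13)·(-9−(-7)) + (-8)·(-7−(-55/13))) = ½·(-620/13 + 140/13 + 288/13) = -96/13, so the E-coordinate is 4/13.
[DEG] = ½·((-10)·(4−(-55/13)) + 3·(-55/13−(-7)) + (-70/13)·(-7−4)) = ½·(-1070/13 + 108/13 + 770/13) = -96/13, so the F-coordinate is 4/13.

(5/13, 4/13, 4/13)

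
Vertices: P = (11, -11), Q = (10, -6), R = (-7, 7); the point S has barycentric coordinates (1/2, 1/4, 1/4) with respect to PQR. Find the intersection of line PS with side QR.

(3/2, 1/2)

Line PS meets QR where the P-coordinate vanishes; zeroing S's P-weight and renormalizing leaves Q, R-weights 1/4 : 1/4 → (1/2, 1/2).
So T = (1/2)·Q + (1/2)·R = (3/2, 1/2).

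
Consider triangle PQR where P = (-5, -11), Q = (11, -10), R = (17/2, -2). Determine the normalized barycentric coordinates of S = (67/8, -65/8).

Signed area of the reference triangle: [PQR] = ½·((-5)·(-10−(-2)) + 11·(-2−(-11)) + (17/2)·(-11−(-10))) = ½·(40 + 99 − 17/2) = 261/4.
[SQR] = ½·((67/8)·(-10−(-2)) + 11·(-2−(-65/8)) + (17/2)·(-65/8−(-10))) = ½·(-67 + 539/8 + 255/16) = 261/32, so the P-coordinate is (261/32)/(261/4) = 1/8.
[PSR] = ½·((-5)·(-65/8−(-2)) + (67/8)·(-2−(-11)) + (17/2)·(-11−(-65/8))) = ½·(245/8 + 603/8 − 391/16) = 1305/32, so the Q-coordinate is 5/8.
[PQS] = ½·((-5)·(-10−(-65/8)) + 11·(-65/8−(-11)) + (67/8)·(-11−(-10))) = ½·(75/8 + 253/8 − 67/8) = 261/16, so the R-coordinate is 1/4.

(1/8, 5/8, 1/4)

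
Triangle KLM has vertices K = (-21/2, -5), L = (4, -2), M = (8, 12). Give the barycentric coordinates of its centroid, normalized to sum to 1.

The centroid is the average of the vertices, so each weight is 1/3.

(1/3, 1/3, 1/3)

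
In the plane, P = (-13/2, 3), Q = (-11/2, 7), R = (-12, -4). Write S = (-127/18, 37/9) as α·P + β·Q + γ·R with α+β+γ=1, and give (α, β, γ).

Signed area of the reference triangle: [PQR] = ½·((-13/2)·(7−(-4)) + (-11/2)·(-4−3) + (-12)·(3−7)) = ½·(-143/2 + 77/2 + 48) = 15/2.
[SQR] = ½·((-127/18)·(7−(-4)) + (-11/2)·(-4−(37/9)) + (-12)·(37/9−7)) = ½·(-1397/18 + 803/18 + 104/3) = 5/6, so the P-coordinate is (5/6)/(15/2) = 1/9.
[PSR] = ½·((-13/2)·(37/9−(-4)) + (-127/18)·(-4−3) + (-12)·(3−(37/9))) = ½·(-949/18 + 889/18 + 40/3) = 5, so the Q-coordinate is 2/3.
[PQS] = ½·((-13/2)·(7−(37/9)) + (-11/2)·(37/9−3) + (-127/18)·(3−7)) = ½·(-169/9 − 55/9 + 254/9) = 5/3, so the R-coordinate is 2/9.
Check: 1/9 + 2/3 + 2/9 = 1.

(1/9, 2/3, 2/9)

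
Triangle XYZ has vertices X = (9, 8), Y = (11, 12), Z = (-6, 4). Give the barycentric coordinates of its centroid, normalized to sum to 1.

The centroid is the average of the vertices, so each weight is 1/3.

(1/3, 1/3, 1/3)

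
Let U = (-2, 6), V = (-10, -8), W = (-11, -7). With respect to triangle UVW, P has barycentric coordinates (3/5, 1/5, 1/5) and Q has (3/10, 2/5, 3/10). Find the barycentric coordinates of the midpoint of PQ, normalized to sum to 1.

Since both coordinate triples sum to 1, the midpoint's barycentrics are the componentwise average.
(3/5+3/10)/2 = 9/20; similarly 3/10 and 1/4.

(9/20, 3/10, 1/4)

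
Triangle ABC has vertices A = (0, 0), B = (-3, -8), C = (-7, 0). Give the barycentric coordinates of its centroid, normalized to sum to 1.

(1/3, 1/3, 1/3)

The centroid is the average of the vertices, so each weight is 1/3.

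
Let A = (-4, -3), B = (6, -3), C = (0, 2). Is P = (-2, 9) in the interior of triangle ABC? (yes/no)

Barycentric coordinates of P: (-16/25, -19/25, 12/5).
The three coordinates are negative, negative, positive; a point is interior exactly when all three are positive.

no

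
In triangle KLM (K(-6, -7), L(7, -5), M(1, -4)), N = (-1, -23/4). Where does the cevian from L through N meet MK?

Barycentric coordinates of N with respect to KLM: (1/2, 1/4, 1/4).
On side MK the L-coordinate is zero; dropping N's L-weight 1/4 and renormalizing the remaining 1/4 : 1/2 gives weights 1/3, 2/3 on M, K.
J = (1/3)·(1, -4) + (2/3)·(-6, -7) = (-11/3, -6).

(-11/3, -6)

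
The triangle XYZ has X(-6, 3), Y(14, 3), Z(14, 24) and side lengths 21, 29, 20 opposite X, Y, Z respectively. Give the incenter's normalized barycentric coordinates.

The incenter has barycentric coordinates proportional to the opposite side lengths: (21 : 29 : 20).
Normalizing by 21+29+20 = 70 gives (3/10, 29/70, 2/7).

(3/10, 29/70, 2/7)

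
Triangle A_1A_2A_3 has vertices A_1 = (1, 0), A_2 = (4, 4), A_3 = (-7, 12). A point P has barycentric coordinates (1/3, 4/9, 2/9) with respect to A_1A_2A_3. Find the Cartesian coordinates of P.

P = (1/3)·A_1 + (4/9)·A_2 + (2/9)·A_3.
x-coordinate: (1/3)·1 + (4/9)·4 + (2/9)·(-7) = 5/9.
y-coordinate: (1/3)·0 + (4/9)·4 + (2/9)·12 = 40/9.

(5/9, 40/9)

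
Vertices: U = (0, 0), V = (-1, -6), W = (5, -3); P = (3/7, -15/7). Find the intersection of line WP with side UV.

(-1/3, -2)

Barycentric coordinates of P with respect to UVW: (4/7, 2/7, 1/7).
On side UV the W-coordinate is zero; dropping P's W-weight 1/7 and renormalizing the remaining 4/7 : 2/7 gives weights 2/3, 1/3 on U, V.
Q = (2/3)·(0, 0) + (1/3)·(-1, -6) = (-1/3, -2).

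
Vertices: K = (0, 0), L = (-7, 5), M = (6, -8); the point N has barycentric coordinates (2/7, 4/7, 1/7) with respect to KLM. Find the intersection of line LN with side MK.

Line LN meets MK where the L-coordinate vanishes; zeroing N's L-weight and renormalizing leaves M, K-weights 1/7 : 2/7 → (1/3, 2/3).
So J = (1/3)·M + (2/3)·K = (2, -8/3).

(2, -8/3)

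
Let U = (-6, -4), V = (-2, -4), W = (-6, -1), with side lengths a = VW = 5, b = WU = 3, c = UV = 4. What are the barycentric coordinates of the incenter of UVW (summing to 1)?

(5/12, 1/4, 1/3)

The incenter has barycentric coordinates proportional to the opposite side lengths: (5 : 3 : 4).
Normalizing by 5+3+4 = 12 gives (5/12, 1/4, 1/3).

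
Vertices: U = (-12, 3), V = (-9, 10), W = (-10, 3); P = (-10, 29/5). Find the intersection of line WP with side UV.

Barycentric coordinates of P with respect to UVW: (1/5, 2/5, 2/5).
On side UV the W-coordinate is zero; dropping P's W-weight 2/5 and renormalizing the remaining 1/5 : 2/5 gives weights 1/3, 2/3 on U, V.
Q = (1/3)·(-12, 3) + (2/3)·(-9, 10) = (-10, 23/3).

(-10, 23/3)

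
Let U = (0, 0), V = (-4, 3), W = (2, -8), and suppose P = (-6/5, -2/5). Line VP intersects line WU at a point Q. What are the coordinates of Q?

(2/3, -8/3)

Barycentric coordinates of P with respect to UVW: (2/5, 2/5, 1/5).
On side WU the V-coordinate is zero; dropping P's V-weight 2/5 and renormalizing the remaining 1/5 : 2/5 gives weights 1/3, 2/3 on W, U.
Q = (1/3)·(2, -8) + (2/3)·(0, 0) = (2/3, -8/3).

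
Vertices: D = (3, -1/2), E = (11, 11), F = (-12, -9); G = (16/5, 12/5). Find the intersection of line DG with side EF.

(10/3, 13/3)

Barycentric coordinates of G with respect to DEF: (2/5, 2/5, 1/5).
On side EF the D-coordinate is zero; dropping G's D-weight 2/5 and renormalizing the remaining 2/5 : 1/5 gives weights 2/3, 1/3 on E, F.
H = (2/3)·(11, 11) + (1/3)·(-12, -9) = (10/3, 13/3).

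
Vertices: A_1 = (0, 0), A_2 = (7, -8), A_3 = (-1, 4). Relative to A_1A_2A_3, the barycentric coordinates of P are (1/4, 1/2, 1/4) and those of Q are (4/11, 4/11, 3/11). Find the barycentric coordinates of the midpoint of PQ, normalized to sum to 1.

Since both coordinate triples sum to 1, the midpoint's barycentrics are the componentwise average.
(1/4+4/11)/2 = 27/88; similarly 19/44 and 23/88.

(27/88, 19/44, 23/88)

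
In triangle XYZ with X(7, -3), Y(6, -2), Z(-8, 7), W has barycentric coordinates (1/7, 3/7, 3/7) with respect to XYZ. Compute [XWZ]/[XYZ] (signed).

3/7

The signed ratio [XWZ]/[XYZ] equals the barycentric coordinate of W at vertex Y, which is 3/7.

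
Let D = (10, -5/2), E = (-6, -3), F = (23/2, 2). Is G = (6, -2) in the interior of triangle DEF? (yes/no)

Barycentric coordinates of G: (34/57, 5/19, 8/57).
The three coordinates are positive, positive, positive; a point is interior exactly when all three are positive.

yes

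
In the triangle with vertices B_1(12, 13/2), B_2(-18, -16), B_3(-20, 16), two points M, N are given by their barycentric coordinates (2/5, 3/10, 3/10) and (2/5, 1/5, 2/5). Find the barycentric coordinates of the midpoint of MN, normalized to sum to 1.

(2/5, 1/4, 7/20)

Since both coordinate triples sum to 1, the midpoint's barycentrics are the componentwise average.
(2/5+2/5)/2 = 2/5; similarly 1/4 and 7/20.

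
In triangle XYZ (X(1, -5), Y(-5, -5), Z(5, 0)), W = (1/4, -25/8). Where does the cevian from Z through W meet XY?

(-13/5, -5)

Barycentric coordinates of W with respect to XYZ: (1/4, 3/8, 3/8).
On side XY the Z-coordinate is zero; dropping W's Z-weight 3/8 and renormalizing the remaining 1/4 : 3/8 gives weights 2/5, 3/5 on X, Y.
V = (2/5)·(1, -5) + (3/5)·(-5, -5) = (-13/5, -5).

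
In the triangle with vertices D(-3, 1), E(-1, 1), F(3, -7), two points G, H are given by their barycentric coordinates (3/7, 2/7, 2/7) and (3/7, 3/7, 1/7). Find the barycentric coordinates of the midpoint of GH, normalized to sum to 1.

Since both coordinate triples sum to 1, the midpoint's barycentrics are the componentwise average.
(3/7+3/7)/2 = 3/7; similarly 5/14 and 3/14.

(3/7, 5/14, 3/14)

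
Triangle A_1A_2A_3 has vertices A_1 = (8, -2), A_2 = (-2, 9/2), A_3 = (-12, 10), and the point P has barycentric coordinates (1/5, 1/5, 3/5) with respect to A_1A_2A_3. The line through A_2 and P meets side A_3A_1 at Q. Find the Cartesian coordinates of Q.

Line A_2P meets A_3A_1 where the A_2-coordinate vanishes; zeroing P's A_2-weight and renormalizing leaves A_3, A_1-weights 3/5 : 1/5 → (3/4, 1/4).
So Q = (3/4)·A_3 + (1/4)·A_1 = (-7, 7).

(-7, 7)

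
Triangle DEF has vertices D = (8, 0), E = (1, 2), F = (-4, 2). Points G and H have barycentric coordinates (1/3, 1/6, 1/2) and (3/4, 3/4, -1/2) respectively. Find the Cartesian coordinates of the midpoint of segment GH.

(115/24, 11/12)

Barycentric coordinates of the midpoint are the average: (13/24, 11/24, 0).
Converting: (13/24)·D + (11/24)·E + 0·F = (115/24, 11/12).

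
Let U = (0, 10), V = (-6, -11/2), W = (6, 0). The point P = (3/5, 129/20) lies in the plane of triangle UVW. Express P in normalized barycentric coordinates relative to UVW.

(7/10, 1/10, 1/5)

Signed area of the reference triangle: [UVW] = ½·(0·(-11/2−0) + (-6)·(0−10) + 6·(10−(-11/2))) = ½·(0 + 60 + 93) = 153/2.
[PVW] = ½·((3/5)·(-11/2−0) + (-6)·(0−(129/20)) + 6·(129/20−(-11/2))) = ½·(-33/10 + 387/10 + 717/10) = 1071/20, so the U-coordinate is (1071/20)/(153/2) = 7/10.
[UPW] = ½·(0·(129/20−0) + (3/5)·(0−10) + 6·(10−(129/20))) = ½·(0 − 6 + 213/10) = 153/20, so the V-coordinate is 1/10.
[UVP] = ½·(0·(-11/2−(129/20)) + (-6)·(129/20−10) + (3/5)·(10−(-11/2))) = ½·(0 + 213/10 + 93/10) = 153/10, so the W-coordinate is 1/5.
Check: 7/10 + 1/10 + 1/5 = 1.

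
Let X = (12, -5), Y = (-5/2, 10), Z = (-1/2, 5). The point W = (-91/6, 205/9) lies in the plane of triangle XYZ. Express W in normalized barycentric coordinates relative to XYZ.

(-8/9, 16/9, 1/9)

Signed area of the reference triangle: [XYZ] = ½·(12·(10−5) + (-5/2)·(5−(-5)) + (-1/2)·(-5−10)) = ½·(60 − 25 + 15/2) = 85/4.
[WYZ] = ½·((-91/6)·(10−5) + (-5/2)·(5−(205/9)) + (-1/2)·(205/9−10)) = ½·(-455/6 + 400/9 − 115/18) = -170/9, so the X-coordinate is (-170/9)/(85/4) = -8/9.
[XWZ] = ½·(12·(205/9−5) + (-91/6)·(5−(-5)) + (-1/2)·(-5−(205/9))) = ½·(640/3 − 455/3 + 125/9) = 340/9, so the Y-coordinate is 16/9.
[XYW] = ½·(12·(10−(205/9)) + (-5/2)·(205/9−(-5)) + (-91/6)·(-5−10)) = ½·(-460/3 − 625/9 + 455/2) = 85/36, so the Z-coordinate is 1/9.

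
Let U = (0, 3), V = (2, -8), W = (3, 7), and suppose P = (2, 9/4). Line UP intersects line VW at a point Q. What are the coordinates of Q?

(8/3, 2)

Barycentric coordinates of P with respect to UVW: (1/4, 1/4, 1/2).
On side VW the U-coordinate is zero; dropping P's U-weight 1/4 and renormalizing the remaining 1/4 : 1/2 gives weights 1/3, 2/3 on V, W.
Q = (1/3)·(2, -8) + (2/3)·(3, 7) = (8/3, 2).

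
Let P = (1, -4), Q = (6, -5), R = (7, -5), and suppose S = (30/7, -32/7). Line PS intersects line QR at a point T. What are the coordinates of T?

Barycentric coordinates of S with respect to PQR: (3/7, 1/7, 3/7).
On side QR the P-coordinate is zero; dropping S's P-weight 3/7 and renormalizing the remaining 1/7 : 3/7 gives weights 1/4, 3/4 on Q, R.
T = (1/4)·(6, -5) + (3/4)·(7, -5) = (27/4, -5).

(27/4, -5)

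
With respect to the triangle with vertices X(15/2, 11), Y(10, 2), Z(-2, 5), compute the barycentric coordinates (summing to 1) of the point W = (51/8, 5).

(1/4, 1/2, 1/4)

Signed area of the reference triangle: [XYZ] = ½·((15/2)·(2−5) + 10·(5−11) + (-2)·(11−2)) = ½·(-45/2 − 60 − 18) = -201/4.
[WYZ] = ½·((51/8)·(2−5) + 10·(5−5) + (-2)·(5−2)) = ½·(-153/8 + 0 − 6) = -201/16, so the X-coordinate is (-201/16)/(-201/4) = 1/4.
[XWZ] = ½·((15/2)·(5−5) + (51/8)·(5−11) + (-2)·(11−5)) = ½·(0 − 153/4 − 12) = -201/8, so the Y-coordinate is 1/2.
[XYW] = ½·((15/2)·(2−5) + 10·(5−11) + (51/8)·(11−2)) = ½·(-45/2 − 60 + 459/8) = -201/16, so the Z-coordinate is 1/4.
Check: 1/4 + 1/2 + 1/4 = 1.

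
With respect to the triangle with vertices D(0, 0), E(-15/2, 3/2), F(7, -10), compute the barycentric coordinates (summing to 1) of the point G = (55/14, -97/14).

(1/7, 1/7, 5/7)

Signed area of the reference triangle: [DEF] = ½·(0·(3/2−(-10)) + (-15/2)·(-10−0) + 7·(0−(3/2))) = ½·(0 + 75 − 21/2) = 129/4.
[GEF] = ½·((55/14)·(3/2−(-10)) + (-15/2)·(-10−(-97/14)) + 7·(-97/14−(3/2))) = ½·(1265/28 + 645/28 − 59) = 129/28, so the D-coordinate is (129/28)/(129/4) = 1/7.
[DGF] = ½·(0·(-97/14−(-10)) + (55/14)·(-10−0) + 7·(0−(-97/14))) = ½·(0 − 275/7 + 97/2) = 129/28, so the E-coordinate is 1/7.
[DEG] = ½·(0·(3/2−(-97/14)) + (-15/2)·(-97/14−0) + (55/14)·(0−(3/2))) = ½·(0 + 1455/28 − 165/28) = 645/28, so the F-coordinate is 5/7.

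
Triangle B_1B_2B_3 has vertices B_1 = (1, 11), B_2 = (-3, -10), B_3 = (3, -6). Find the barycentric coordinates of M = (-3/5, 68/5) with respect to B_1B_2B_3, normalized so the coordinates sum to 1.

(6/5, 1/5, -2/5)

Signed area of the reference triangle: [B_1B_2B_3] = ½·(1·(-10−(-6)) + (-3)·(-6−11) + 3·(11−(-10))) = ½·(-4 + 51 + 63) = 55.
[MB_2B_3] = ½·((-3/5)·(-10−(-6)) + (-3)·(-6−(68/5)) + 3·(68/5−(-10))) = ½·(12/5 + 294/5 + 354/5) = 66, so the B_1-coordinate is 66/55 = 6/5.
[B_1MB_3] = ½·(1·(68/5−(-6)) + (-3/5)·(-6−11) + 3·(11−(68/5))) = ½·(98/5 + 51/5 − 39/5) = 11, so the B_2-coordinate is 1/5.
[B_1B_2M] = ½·(1·(-10−(68/5)) + (-3)·(68/5−11) + (-3/5)·(11−(-10))) = ½·(-118/5 − 39/5 − 63/5) = -22, so the B_3-coordinate is -2/5.
Check: 6/5 + 1/5 − 2/5 = 1.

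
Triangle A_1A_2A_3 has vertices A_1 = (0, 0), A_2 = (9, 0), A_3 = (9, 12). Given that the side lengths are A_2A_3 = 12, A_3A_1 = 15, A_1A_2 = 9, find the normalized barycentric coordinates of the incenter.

The incenter has barycentric coordinates proportional to the opposite side lengths: (12 : 15 : 9).
Normalizing by 12+15+9 = 36 gives (1/3, 5/12, 1/4).

(1/3, 5/12, 1/4)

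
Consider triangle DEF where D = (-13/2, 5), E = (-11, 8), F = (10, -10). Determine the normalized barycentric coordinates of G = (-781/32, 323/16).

(13/16, 1, -13/16)

Signed area of the reference triangle: [DEF] = ½·((-13/2)·(8−(-10)) + (-11)·(-10−5) + 10·(5−8)) = ½·(-117 + 165 − 30) = 9.
[GEF] = ½·((-781/32)·(8−(-10)) + (-11)·(-10−(323/16)) + 10·(323/16−8)) = ½·(-7029/16 + 5313/16 + 975/8) = 117/16, so the D-coordinate is (117/16)/9 = 13/16.
[DGF] = ½·((-13/2)·(323/16−(-10)) + (-781/32)·(-10−5) + 10·(5−(323/16))) = ½·(-6279/32 + 11715/32 − 1215/8) = 9, so the E-coordinate is 1.
[DEG] = ½·((-13/2)·(8−(323/16)) + (-11)·(323/16−5) + (-781/32)·(5−8)) = ½·(2535/32 − 2673/16 + 2343/32) = -117/16, so the F-coordinate is -13/16.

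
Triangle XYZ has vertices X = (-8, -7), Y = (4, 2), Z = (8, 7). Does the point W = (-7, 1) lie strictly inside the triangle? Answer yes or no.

Barycentric coordinates of W: (17/8, -19/4, 29/8).
The three coordinates are positive, negative, positive; a point is interior exactly when all three are positive.

no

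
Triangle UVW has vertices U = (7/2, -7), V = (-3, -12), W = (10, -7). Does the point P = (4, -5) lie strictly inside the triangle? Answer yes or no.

no

Barycentric coordinates of P: (112/65, -2/5, -21/65).
The three coordinates are positive, negative, negative; a point is interior exactly when all three are positive.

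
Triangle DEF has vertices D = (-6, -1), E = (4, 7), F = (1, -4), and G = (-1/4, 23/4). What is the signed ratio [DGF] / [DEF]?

[DEF] = ½·((-6)·(7−(-4)) + 4·(-4−(-1)) + 1·(-1−7)) = ½·(-66 − 12 − 8) = -43.
[DGF] = ½·((-6)·(23/4−(-4)) + (-1/4)·(-4−(-1)) + 1·(-1−(23/4))) = ½·(-117/2 + 3/4 − 27/4) = -129/4, so the ratio is (-129/4)/(-43) = 3/4.

3/4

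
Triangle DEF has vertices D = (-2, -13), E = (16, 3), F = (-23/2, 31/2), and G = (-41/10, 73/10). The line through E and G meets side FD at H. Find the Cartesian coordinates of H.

Barycentric coordinates of G with respect to DEF: (1/5, 1/5, 3/5).
On side FD the E-coordinate is zero; dropping G's E-weight 1/5 and renormalizing the remaining 3/5 : 1/5 gives weights 3/4, 1/4 on F, D.
H = (3/4)·(-23/2, 31/2) + (1/4)·(-2, -13) = (-73/8, 67/8).

(-73/8, 67/8)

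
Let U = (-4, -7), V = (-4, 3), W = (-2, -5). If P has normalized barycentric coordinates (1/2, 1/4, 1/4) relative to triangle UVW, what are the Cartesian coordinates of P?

P = (1/2)·U + (1/4)·V + (1/4)·W.
x-coordinate: (1/2)·(-4) + (1/4)·(-4) + (1/4)·(-2) = -7/2.
y-coordinate: (1/2)·(-7) + (1/4)·3 + (1/4)·(-5) = -4.

(-7/2, -4)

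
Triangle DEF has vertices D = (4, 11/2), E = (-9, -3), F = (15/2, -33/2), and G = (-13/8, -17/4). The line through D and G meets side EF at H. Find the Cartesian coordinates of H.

Barycentric coordinates of G with respect to DEF: (1/4, 1/2, 1/4).
On side EF the D-coordinate is zero; dropping G's D-weight 1/4 and renormalizing the remaining 1/2 : 1/4 gives weights 2/3, 1/3 on E, F.
H = (2/3)·(-9, -3) + (1/3)·(15/2, -33/2) = (-7/2, -15/2).

(-7/2, -15/2)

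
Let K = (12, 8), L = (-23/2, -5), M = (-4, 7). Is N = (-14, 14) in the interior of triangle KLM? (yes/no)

no

Barycentric coordinates of N: (-115/123, -244/369, 958/369).
The three coordinates are negative, negative, positive; a point is interior exactly when all three are positive.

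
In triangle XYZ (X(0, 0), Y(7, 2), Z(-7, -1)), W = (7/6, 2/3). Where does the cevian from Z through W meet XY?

(21/4, 3/2)

Barycentric coordinates of W with respect to XYZ: (1/6, 1/2, 1/3).
On side XY the Z-coordinate is zero; dropping W's Z-weight 1/3 and renormalizing the remaining 1/6 : 1/2 gives weights 1/4, 3/4 on X, Y.
V = (1/4)·(0, 0) + (3/4)·(7, 2) = (21/4, 3/2).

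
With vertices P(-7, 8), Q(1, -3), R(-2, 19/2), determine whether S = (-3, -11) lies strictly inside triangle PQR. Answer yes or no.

Barycentric coordinates of S: (74/67, 101/67, -108/67).
The three coordinates are positive, positive, negative; a point is interior exactly when all three are positive.

no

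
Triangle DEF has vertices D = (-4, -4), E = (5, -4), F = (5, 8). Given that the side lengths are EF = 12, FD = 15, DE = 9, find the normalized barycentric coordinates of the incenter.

The incenter has barycentric coordinates proportional to the opposite side lengths: (12 : 15 : 9).
Normalizing by 12+15+9 = 36 gives (1/3, 5/12, 1/4).

(1/3, 5/12, 1/4)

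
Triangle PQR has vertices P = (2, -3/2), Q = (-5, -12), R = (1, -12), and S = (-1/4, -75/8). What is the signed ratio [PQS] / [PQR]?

[PQR] = ½·(2·(-12−(-12)) + (-5)·(-12−(-3/2)) + 1·(-3/2−(-12))) = ½·(0 + 105/2 + 21/2) = 63/2.
[PQS] = ½·(2·(-12−(-75/8)) + (-5)·(-75/8−(-3/2)) + (-1/4)·(-3/2−(-12))) = ½·(-21/4 + 315/8 − 21/8) = 63/4, so the ratio is (63/4)/(63/2) = 1/2.

1/2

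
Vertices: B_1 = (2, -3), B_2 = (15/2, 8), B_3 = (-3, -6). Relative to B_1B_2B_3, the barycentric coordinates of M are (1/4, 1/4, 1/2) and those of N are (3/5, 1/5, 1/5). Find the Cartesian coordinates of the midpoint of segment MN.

Barycentric coordinates of the midpoint are the average: (17/40, 9/40, 7/20).
Converting: (17/40)·B_1 + (9/40)·B_2 + (7/20)·B_3 = (119/80, -63/40).

(119/80, -63/40)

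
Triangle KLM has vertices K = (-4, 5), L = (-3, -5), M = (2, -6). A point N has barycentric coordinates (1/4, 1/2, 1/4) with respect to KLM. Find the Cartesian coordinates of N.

(-2, -11/4)

N = (1/4)·K + (1/2)·L + (1/4)·M.
x-coordinate: (1/4)·(-4) + (1/2)·(-3) + (1/4)·2 = -2.
y-coordinate: (1/4)·5 + (1/2)·(-5) + (1/4)·(-6) = -11/4.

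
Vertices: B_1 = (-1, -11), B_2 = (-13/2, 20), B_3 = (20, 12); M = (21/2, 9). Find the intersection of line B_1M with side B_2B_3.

Barycentric coordinates of M with respect to B_1B_2B_3: (1/5, 1/5, 3/5).
On side B_2B_3 the B_1-coordinate is zero; dropping M's B_1-weight 1/5 and renormalizing the remaining 1/5 : 3/5 gives weights 1/4, 3/4 on B_2, B_3.
N = (1/4)·(-13/2, 20) + (3/4)·(20, 12) = (107/8, 14).

(107/8, 14)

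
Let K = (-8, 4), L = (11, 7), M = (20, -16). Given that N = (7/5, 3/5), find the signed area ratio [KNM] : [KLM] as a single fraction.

[KLM] = ½·((-8)·(7−(-16)) + 11·(-16−4) + 20·(4−7)) = ½·(-184 − 220 − 60) = -232.
[KNM] = ½·((-8)·(3/5−(-16)) + (7/5)·(-16−4) + 20·(4−(3/5))) = ½·(-664/5 − 28 + 68) = -232/5, so the ratio is (-232/5)/(-232) = 1/5.

1/5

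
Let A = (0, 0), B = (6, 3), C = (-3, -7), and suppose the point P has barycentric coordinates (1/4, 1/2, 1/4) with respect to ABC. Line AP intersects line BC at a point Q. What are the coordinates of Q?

Line AP meets BC where the A-coordinate vanishes; zeroing P's A-weight and renormalizing leaves B, C-weights 1/2 : 1/4 → (2/3, 1/3).
So Q = (2/3)·B + (1/3)·C = (3, -1/3).

(3, -1/3)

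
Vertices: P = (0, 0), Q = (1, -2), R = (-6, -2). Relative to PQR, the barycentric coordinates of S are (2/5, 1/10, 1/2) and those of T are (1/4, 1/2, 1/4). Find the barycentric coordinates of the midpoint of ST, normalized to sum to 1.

(13/40, 3/10, 3/8)

Since both coordinate triples sum to 1, the midpoint's barycentrics are the componentwise average.
(2/5+1/4)/2 = 13/40; similarly 3/10 and 3/8.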